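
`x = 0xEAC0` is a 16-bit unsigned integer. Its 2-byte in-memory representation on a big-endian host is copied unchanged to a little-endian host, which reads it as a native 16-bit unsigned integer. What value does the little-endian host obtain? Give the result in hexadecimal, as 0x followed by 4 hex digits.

0xC0EA

Stored big-endian, the bytes at ascending addresses are EA C0.
Read back as little-endian, the first byte is least significant, giving 0xC0EA.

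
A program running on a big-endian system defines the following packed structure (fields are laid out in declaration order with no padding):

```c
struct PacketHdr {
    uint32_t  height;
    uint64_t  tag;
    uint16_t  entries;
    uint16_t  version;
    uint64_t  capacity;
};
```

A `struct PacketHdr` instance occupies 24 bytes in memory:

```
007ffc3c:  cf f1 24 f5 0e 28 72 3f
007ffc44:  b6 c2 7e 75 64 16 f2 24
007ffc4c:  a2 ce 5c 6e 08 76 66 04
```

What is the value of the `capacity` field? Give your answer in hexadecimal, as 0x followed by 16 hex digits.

`capacity` follows `height` (4 B), `tag` (8 B), `entries` (2 B), `version` (2 B), so it starts at offset 4 + 8 + 2 + 2 = 16 and occupies 8 bytes.
Bytes at offsets 16..23: A2 CE 5C 6E 08 76 66 04.
Big-endian stores the most-significant byte at the lowest address.
The bytes are already most-significant first: 0xA2CE5C6E08766604.

0xA2CE5C6E08766604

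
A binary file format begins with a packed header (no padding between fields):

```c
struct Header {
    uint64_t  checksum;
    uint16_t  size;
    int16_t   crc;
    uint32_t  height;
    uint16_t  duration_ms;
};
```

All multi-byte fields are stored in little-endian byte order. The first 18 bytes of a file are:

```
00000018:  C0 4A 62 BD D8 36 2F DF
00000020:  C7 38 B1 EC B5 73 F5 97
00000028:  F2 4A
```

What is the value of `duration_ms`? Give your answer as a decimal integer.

19186

`duration_ms` follows `checksum` (8 B), `size` (2 B), `crc` (2 B), `height` (4 B), so it starts at offset 8 + 2 + 2 + 4 = 16 and occupies 2 bytes.
Bytes at offsets 16..17: F2 4A.
In little-endian order the low byte comes first in memory.
Reassemble most-significant byte first: 4A F2 → 0x4AF2.
0x4AF2 = 19186.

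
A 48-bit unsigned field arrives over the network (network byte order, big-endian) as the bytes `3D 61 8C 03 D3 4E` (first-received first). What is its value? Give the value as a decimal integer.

67489170182990

Big-endian stores the most-significant byte at the lowest address.
The bytes are already most-significant first: 0x3D618C03D34E.
0x3D618C03D34E = 67489170182990.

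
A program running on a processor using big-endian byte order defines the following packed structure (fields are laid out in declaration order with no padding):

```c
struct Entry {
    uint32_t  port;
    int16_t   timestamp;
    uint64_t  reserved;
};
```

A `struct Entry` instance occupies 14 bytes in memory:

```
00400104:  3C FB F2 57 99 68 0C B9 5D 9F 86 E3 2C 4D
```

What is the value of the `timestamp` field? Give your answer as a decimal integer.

`timestamp` follows `port` (4 bytes), so it starts at byte offset 4 and occupies 2 bytes.
Bytes at offsets 4..5: 99 68.
Big-endian: lowest address holds the most-significant byte.
The bytes are already most-significant first: 0x9968.
Top bit is set, so as a signed 16-bit value this is 0x9968 − 2^16 = -26264.

-26264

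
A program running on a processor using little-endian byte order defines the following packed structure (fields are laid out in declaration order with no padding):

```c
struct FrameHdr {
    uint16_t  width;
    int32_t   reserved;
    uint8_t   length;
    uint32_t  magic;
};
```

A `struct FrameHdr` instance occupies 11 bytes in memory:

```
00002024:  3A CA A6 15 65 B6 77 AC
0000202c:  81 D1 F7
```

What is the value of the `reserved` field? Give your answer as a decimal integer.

`reserved` follows `width` (2 bytes), so it starts at byte offset 2 and occupies 4 bytes.
Bytes at offsets 2..5: A6 15 65 B6.
Little-endian: lowest address holds the least-significant byte.
Reassemble most-significant byte first: B6 65 15 A6 → 0xB66515A6.
Top bit is set, so as a signed 32-bit value this is 0xB66515A6 − 2^32 = -1234889306.

-1234889306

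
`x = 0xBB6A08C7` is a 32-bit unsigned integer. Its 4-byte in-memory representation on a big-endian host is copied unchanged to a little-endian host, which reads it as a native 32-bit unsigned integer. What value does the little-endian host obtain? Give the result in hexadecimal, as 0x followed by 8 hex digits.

Stored big-endian, the bytes at ascending addresses are BB 6A 08 C7.
Read back as little-endian, the first byte is least significant, giving 0xC7086ABB.

0xC7086ABB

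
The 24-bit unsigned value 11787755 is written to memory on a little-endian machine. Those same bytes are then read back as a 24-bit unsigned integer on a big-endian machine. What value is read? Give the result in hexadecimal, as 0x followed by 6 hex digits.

0xEBDDB3

11787755 in 24-bit hexadecimal is 0xB3DDEB.
Stored little-endian, the bytes at ascending addresses are EB DD B3.
Read back as big-endian, the last byte is least significant, giving 0xEBDDB3.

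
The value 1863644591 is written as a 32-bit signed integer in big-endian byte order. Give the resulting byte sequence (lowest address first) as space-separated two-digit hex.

1863644591 in hexadecimal, padded to 32 bits, is 0x6F14F5AF.
Split into bytes (most-significant first): 6F 14 F5 AF.
Big-endian: lowest address holds the most-significant byte.
So the memory order matches the most-significant-first order: 6F 14 F5 AF.

6F 14 F5 AF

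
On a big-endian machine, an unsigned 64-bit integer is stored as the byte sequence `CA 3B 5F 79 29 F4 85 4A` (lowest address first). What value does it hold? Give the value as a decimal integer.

In big-endian order the high byte comes first in memory.
The bytes are already most-significant first: 0xCA3B5F7929F4854A.
0xCA3B5F7929F4854A = 14572345993286944074.

14572345993286944074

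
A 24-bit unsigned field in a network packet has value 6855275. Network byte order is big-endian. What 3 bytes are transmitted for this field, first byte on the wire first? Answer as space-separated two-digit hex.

6855275 in hexadecimal, padded to 24 bits, is 0x689A6B.
Split into bytes (most-significant first): 68 9A 6B.
Big-endian: lowest address holds the most-significant byte.
So the memory order matches the most-significant-first order: 68 9A 6B.

68 9A 6B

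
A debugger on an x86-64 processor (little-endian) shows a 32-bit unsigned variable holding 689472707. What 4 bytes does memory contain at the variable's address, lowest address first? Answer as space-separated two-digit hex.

689472707 in hexadecimal, padded to 32 bits, is 0x291884C3.
Split into bytes (most-significant first): 29 18 84 C3.
In little-endian order the low byte comes first in memory.
So at ascending addresses the bytes are C3 84 18 29.

C3 84 18 29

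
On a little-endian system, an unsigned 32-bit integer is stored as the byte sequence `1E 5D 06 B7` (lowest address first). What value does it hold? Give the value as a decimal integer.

In little-endian order the low byte comes first in memory.
Reassemble most-significant byte first: B7 06 5D 1E → 0xB7065D1E.
0xB7065D1E = 3070647582.

3070647582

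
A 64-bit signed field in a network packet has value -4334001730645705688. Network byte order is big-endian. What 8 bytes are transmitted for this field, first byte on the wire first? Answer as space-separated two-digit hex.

C3 DA 88 63 74 EF 3C 28

Two's complement of -4334001730645705688 in 64 bits: 4334001730645705688 = 0x3C25779C8B10C3D8; invert → 0xC3DA886374EF3C27; add 1 → 0xC3DA886374EF3C28.
Split into bytes (most-significant first): C3 DA 88 63 74 EF 3C 28.
Big-endian: lowest address holds the most-significant byte.
So the memory order matches the most-significant-first order: C3 DA 88 63 74 EF 3C 28.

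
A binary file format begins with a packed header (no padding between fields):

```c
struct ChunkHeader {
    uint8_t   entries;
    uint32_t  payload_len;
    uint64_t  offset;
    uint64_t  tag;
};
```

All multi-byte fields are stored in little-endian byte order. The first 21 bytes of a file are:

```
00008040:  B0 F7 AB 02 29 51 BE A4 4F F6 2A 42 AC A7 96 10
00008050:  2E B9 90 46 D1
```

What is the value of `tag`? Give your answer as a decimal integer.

`tag` follows `entries` (1 B), `payload_len` (4 B), `offset` (8 B), so it starts at offset 1 + 4 + 8 = 13 and occupies 8 bytes.
Bytes at offsets 13..20: A7 96 10 2E B9 90 46 D1.
In little-endian order the low byte comes first in memory.
Reassemble most-significant byte first: D1 46 90 B9 2E 10 96 A7 → 0xD14690B92E1096A7.
0xD14690B92E1096A7 = 15079899527312873127.

15079899527312873127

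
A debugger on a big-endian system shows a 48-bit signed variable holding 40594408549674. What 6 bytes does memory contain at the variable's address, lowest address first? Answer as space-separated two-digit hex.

24 EB 9F 4D 2D 2A

40594408549674 in hexadecimal, padded to 48 bits, is 0x24EB9F4D2D2A.
Split into bytes (most-significant first): 24 EB 9F 4D 2D 2A.
Big-endian stores the most-significant byte at the lowest address.
So the memory order matches the most-significant-first order: 24 EB 9F 4D 2D 2A.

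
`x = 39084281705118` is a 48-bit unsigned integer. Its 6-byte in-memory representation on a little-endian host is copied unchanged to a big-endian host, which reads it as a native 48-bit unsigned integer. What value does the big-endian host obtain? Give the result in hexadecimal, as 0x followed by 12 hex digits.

0x9E32BA048C23

39084281705118 in 48-bit hexadecimal is 0x238C04BA329E.
Stored little-endian, the bytes at ascending addresses are 9E 32 BA 04 8C 23.
Read back as big-endian, the last byte is least significant, giving 0x9E32BA048C23.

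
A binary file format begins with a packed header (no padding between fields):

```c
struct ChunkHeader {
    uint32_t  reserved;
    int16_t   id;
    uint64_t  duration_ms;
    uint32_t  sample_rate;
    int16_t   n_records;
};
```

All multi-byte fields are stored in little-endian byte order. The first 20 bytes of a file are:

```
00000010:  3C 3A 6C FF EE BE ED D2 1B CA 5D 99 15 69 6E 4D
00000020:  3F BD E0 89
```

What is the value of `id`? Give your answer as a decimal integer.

`id` follows `reserved` (4 bytes), so it starts at byte offset 4 and occupies 2 bytes.
Bytes at offsets 4..5: EE BE.
Little-endian stores the least-significant byte at the lowest address.
Reassemble most-significant byte first: BE EE → 0xBEEE.
Top bit is set, so as a signed 16-bit value this is 0xBEEE − 2^16 = -16658.

-16658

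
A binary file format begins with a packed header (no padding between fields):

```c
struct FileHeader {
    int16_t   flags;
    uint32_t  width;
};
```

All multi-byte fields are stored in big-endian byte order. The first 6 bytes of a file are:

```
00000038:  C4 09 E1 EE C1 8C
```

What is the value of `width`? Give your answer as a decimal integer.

`width` follows `flags` (2 bytes), so it starts at byte offset 2 and occupies 4 bytes.
Bytes at offsets 2..5: E1 EE C1 8C.
In big-endian order the high byte comes first in memory.
The bytes are already most-significant first: 0xE1EEC18C.
0xE1EEC18C = 3790520716.

3790520716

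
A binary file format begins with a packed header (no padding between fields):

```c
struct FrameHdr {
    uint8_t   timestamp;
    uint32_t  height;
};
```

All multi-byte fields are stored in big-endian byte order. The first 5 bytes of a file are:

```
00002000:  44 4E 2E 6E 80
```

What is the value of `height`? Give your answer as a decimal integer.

1311665792

`height` follows `timestamp` (1 byte), so it starts at byte offset 1 and occupies 4 bytes.
Bytes at offsets 1..4: 4E 2E 6E 80.
Big-endian stores the most-significant byte at the lowest address.
The bytes are already most-significant first: 0x4E2E6E80.
0x4E2E6E80 = 1311665792.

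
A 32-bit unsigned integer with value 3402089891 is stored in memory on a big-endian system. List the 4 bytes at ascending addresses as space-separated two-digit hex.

CA C7 C5 A3

3402089891 in hexadecimal, padded to 32 bits, is 0xCAC7C5A3.
Split into bytes (most-significant first): CA C7 C5 A3.
Big-endian: lowest address holds the most-significant byte.
So the memory order matches the most-significant-first order: CA C7 C5 A3.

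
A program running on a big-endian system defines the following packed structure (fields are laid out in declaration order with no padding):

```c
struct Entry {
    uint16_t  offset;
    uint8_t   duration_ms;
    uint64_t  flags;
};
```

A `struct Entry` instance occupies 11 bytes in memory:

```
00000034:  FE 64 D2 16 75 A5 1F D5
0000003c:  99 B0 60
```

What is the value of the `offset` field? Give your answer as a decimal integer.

65124

`offset` is the first field, at byte offset 0, occupying 2 bytes.
Bytes at offsets 0..1: FE 64.
Big-endian stores the most-significant byte at the lowest address.
The bytes are already most-significant first: 0xFE64.
0xFE64 = 65124.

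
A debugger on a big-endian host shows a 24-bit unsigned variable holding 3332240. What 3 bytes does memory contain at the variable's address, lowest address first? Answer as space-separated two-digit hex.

32 D8 90

3332240 in hexadecimal, padded to 24 bits, is 0x32D890.
Split into bytes (most-significant first): 32 D8 90.
Big-endian: lowest address holds the most-significant byte.
So the memory order matches the most-significant-first order: 32 D8 90.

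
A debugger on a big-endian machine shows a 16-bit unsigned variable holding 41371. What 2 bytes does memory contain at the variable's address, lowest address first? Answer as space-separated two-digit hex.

A1 9B

41371 in hexadecimal, padded to 16 bits, is 0xA19B.
Split into bytes (most-significant first): A1 9B.
Big-endian stores the most-significant byte at the lowest address.
So the memory order matches the most-significant-first order: A1 9B.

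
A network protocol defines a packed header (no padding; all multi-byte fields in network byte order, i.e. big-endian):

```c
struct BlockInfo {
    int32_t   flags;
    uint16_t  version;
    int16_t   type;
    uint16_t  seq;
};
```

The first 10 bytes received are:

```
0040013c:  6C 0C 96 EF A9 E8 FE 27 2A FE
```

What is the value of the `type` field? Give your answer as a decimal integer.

`type` follows `flags` (4 B), `version` (2 B), so it starts at offset 4 + 2 = 6 and occupies 2 bytes.
Bytes at offsets 6..7: FE 27.
Big-endian: lowest address holds the most-significant byte.
The bytes are already most-significant first: 0xFE27.
Top bit is set, so as a signed 16-bit value this is 0xFE27 − 2^16 = -473.

-473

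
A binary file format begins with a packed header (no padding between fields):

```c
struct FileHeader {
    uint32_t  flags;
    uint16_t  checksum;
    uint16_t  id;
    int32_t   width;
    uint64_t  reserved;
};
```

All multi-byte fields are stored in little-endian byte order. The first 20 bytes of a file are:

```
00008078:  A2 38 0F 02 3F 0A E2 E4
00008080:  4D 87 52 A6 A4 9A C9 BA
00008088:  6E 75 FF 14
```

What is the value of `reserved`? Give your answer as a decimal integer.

`reserved` follows `flags` (4 B), `checksum` (2 B), `id` (2 B), `width` (4 B), so it starts at offset 4 + 2 + 2 + 4 = 12 and occupies 8 bytes.
Bytes at offsets 12..19: A4 9A C9 BA 6E 75 FF 14.
Little-endian: lowest address holds the least-significant byte.
Reassemble most-significant byte first: 14 FF 75 6E BA C9 9A A4 → 0x14FF756EBAC99AA4.
0x14FF756EBAC99AA4 = 1513057118260402852.

1513057118260402852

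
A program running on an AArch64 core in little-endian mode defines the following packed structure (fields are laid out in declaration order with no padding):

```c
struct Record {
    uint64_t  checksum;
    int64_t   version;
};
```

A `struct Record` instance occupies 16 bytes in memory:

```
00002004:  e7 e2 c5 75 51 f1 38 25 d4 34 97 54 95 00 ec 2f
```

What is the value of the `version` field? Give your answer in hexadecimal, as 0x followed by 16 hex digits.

0x2FEC0095549734D4

`version` follows `checksum` (8 bytes), so it starts at byte offset 8 and occupies 8 bytes.
Bytes at offsets 8..15: D4 34 97 54 95 00 EC 2F.
Little-endian stores the least-significant byte at the lowest address.
Reassemble most-significant byte first: 2F EC 00 95 54 97 34 D4 → 0x2FEC0095549734D4.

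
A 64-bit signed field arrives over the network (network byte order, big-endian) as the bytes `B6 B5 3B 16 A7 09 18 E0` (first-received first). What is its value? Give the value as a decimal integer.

-5281250019544327968

Big-endian stores the most-significant byte at the lowest address.
The bytes are already most-significant first: 0xB6B53B16A70918E0.
Top bit is set, so as a signed 64-bit value this is 0xB6B53B16A70918E0 − 2^64 = -5281250019544327968.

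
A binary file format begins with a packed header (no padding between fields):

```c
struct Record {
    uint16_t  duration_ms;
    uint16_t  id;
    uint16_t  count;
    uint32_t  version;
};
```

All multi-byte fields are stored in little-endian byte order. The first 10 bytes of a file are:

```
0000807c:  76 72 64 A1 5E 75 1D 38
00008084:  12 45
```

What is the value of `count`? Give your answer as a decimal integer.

`count` follows `duration_ms` (2 B), `id` (2 B), so it starts at offset 2 + 2 = 4 and occupies 2 bytes.
Bytes at offsets 4..5: 5E 75.
Little-endian stores the least-significant byte at the lowest address.
Reassemble most-significant byte first: 75 5E → 0x755E.
0x755E = 30046.

30046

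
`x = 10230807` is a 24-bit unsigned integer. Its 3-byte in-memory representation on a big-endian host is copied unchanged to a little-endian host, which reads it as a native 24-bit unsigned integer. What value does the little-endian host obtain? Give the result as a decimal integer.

10230807 in 24-bit hexadecimal is 0x9C1C17.
Stored big-endian, the bytes at ascending addresses are 9C 1C 17.
Read back as little-endian, the first byte is least significant, giving 0x171C9C.
0x171C9C = 1514652.

1514652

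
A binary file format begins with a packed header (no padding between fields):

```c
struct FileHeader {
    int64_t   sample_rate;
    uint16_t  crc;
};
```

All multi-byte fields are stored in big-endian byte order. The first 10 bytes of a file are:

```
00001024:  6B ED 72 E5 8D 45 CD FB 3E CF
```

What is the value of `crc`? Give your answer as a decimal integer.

`crc` follows `sample_rate` (8 bytes), so it starts at byte offset 8 and occupies 2 bytes.
Bytes at offsets 8..9: 3E CF.
In big-endian order the high byte comes first in memory.
The bytes are already most-significant first: 0x3ECF.
0x3ECF = 16079.

16079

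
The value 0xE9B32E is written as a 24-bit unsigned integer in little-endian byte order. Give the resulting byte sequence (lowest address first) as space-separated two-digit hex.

Split into bytes (most-significant first): E9 B3 2E.
Little-endian: lowest address holds the least-significant byte.
So at ascending addresses the bytes are 2E B3 E9.

2E B3 E9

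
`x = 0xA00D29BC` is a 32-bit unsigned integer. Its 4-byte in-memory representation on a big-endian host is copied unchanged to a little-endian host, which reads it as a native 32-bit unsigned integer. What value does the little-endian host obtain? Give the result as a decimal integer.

3156807072

Stored big-endian, the bytes at ascending addresses are A0 0D 29 BC.
Read back as little-endian, the first byte is least significant, giving 0xBC290DA0.
0xBC290DA0 = 3156807072.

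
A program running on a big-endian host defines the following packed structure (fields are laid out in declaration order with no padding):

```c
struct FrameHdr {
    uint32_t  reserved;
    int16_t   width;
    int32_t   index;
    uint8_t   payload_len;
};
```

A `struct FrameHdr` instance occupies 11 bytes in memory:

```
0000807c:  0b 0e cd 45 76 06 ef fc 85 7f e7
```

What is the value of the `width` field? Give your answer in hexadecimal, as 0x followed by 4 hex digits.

`width` follows `reserved` (4 bytes), so it starts at byte offset 4 and occupies 2 bytes.
Bytes at offsets 4..5: 76 06.
In big-endian order the high byte comes first in memory.
The bytes are already most-significant first: 0x7606.

0x7606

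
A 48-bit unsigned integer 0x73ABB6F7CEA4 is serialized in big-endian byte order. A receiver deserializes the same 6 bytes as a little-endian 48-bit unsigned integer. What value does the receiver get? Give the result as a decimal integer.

181208826162035

Stored big-endian, the bytes at ascending addresses are 73 AB B6 F7 CE A4.
Read back as little-endian, the first byte is least significant, giving 0xA4CEF7B6AB73.
0xA4CEF7B6AB73 = 181208826162035.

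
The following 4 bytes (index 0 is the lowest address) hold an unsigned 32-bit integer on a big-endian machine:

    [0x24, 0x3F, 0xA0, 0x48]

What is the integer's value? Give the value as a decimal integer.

608149576

Big-endian: lowest address holds the most-significant byte.
The bytes are already most-significant first: 0x243FA048.
0x243FA048 = 608149576.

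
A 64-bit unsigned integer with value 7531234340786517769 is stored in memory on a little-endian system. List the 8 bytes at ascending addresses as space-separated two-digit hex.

09 B7 CD 12 BB 51 84 68

7531234340786517769 in hexadecimal, padded to 64 bits, is 0x688451BB12CDB709.
Split into bytes (most-significant first): 68 84 51 BB 12 CD B7 09.
In little-endian order the low byte comes first in memory.
So at ascending addresses the bytes are 09 B7 CD 12 BB 51 84 68.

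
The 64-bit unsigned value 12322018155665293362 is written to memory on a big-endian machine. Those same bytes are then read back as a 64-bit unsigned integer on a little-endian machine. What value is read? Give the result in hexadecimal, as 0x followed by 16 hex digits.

0x3200584C3A9A00AB

12322018155665293362 in 64-bit hexadecimal is 0xAB009A3A4C580032.
Stored big-endian, the bytes at ascending addresses are AB 00 9A 3A 4C 58 00 32.
Read back as little-endian, the first byte is least significant, giving 0x3200584C3A9A00AB.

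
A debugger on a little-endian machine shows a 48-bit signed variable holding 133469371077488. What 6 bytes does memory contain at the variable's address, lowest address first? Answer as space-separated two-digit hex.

133469371077488 in hexadecimal, padded to 48 bits, is 0x7963C2739370.
Split into bytes (most-significant first): 79 63 C2 73 93 70.
Little-endian: lowest address holds the least-significant byte.
So at ascending addresses the bytes are 70 93 73 C2 63 79.

70 93 73 C2 63 79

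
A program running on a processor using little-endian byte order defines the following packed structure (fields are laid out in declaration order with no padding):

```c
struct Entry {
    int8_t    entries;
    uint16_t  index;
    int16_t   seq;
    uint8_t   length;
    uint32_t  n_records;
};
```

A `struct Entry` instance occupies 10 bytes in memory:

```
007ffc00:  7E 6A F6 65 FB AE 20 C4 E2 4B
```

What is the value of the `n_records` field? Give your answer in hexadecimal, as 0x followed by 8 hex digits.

0x4BE2C420

`n_records` follows `entries` (1 B), `index` (2 B), `seq` (2 B), `length` (1 B), so it starts at offset 1 + 2 + 2 + 1 = 6 and occupies 4 bytes.
Bytes at offsets 6..9: 20 C4 E2 4B.
In little-endian order the low byte comes first in memory.
Reassemble most-significant byte first: 4B E2 C4 20 → 0x4BE2C420.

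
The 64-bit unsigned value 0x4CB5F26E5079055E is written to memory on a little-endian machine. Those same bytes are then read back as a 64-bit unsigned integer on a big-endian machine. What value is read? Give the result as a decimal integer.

6774954600814523724

Stored little-endian, the bytes at ascending addresses are 5E 05 79 50 6E F2 B5 4C.
Read back as big-endian, the last byte is least significant, giving 0x5E0579506EF2B54C.
0x5E0579506EF2B54C = 6774954600814523724.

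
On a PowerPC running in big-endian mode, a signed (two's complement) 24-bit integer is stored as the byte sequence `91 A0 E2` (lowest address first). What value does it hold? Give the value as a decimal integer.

-7233310

Big-endian stores the most-significant byte at the lowest address.
The bytes are already most-significant first: 0x91A0E2.
Top bit is set, so as a signed 24-bit value this is 0x91A0E2 − 2^24 = -7233310.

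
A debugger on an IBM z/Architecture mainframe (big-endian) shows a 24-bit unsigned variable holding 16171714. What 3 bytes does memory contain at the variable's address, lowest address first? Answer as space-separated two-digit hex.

16171714 in hexadecimal, padded to 24 bits, is 0xF6C2C2.
Split into bytes (most-significant first): F6 C2 C2.
Big-endian stores the most-significant byte at the lowest address.
So the memory order matches the most-significant-first order: F6 C2 C2.

F6 C2 C2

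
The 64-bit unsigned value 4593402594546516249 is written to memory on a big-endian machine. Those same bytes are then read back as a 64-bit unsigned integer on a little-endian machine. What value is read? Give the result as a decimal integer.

4593402594546516249 in 64-bit hexadecimal is 0x3FBF0B52A64D8119.
Stored big-endian, the bytes at ascending addresses are 3F BF 0B 52 A6 4D 81 19.
Read back as little-endian, the first byte is least significant, giving 0x19814DA6520BBF3F.
0x19814DA6520BBF3F = 1837835499680284479.

1837835499680284479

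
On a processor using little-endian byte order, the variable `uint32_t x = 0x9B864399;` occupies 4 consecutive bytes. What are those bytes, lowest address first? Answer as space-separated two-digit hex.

99 43 86 9B

Split into bytes (most-significant first): 9B 86 43 99.
Little-endian: lowest address holds the least-significant byte.
So at ascending addresses the bytes are 99 43 86 9B.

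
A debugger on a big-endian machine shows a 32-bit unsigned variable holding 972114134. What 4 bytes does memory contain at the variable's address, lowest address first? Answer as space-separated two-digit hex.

39 F1 48 D6

972114134 in hexadecimal, padded to 32 bits, is 0x39F148D6.
Split into bytes (most-significant first): 39 F1 48 D6.
Big-endian: lowest address holds the most-significant byte.
So the memory order matches the most-significant-first order: 39 F1 48 D6.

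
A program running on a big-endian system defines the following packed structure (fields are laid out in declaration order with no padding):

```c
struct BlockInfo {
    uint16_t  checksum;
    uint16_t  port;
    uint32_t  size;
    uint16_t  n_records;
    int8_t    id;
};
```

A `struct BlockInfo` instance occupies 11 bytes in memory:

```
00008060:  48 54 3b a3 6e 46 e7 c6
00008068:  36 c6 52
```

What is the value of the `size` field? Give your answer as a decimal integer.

1850140614

`size` follows `checksum` (2 B), `port` (2 B), so it starts at offset 2 + 2 = 4 and occupies 4 bytes.
Bytes at offsets 4..7: 6E 46 E7 C6.
Big-endian: lowest address holds the most-significant byte.
The bytes are already most-significant first: 0x6E46E7C6.
0x6E46E7C6 = 1850140614.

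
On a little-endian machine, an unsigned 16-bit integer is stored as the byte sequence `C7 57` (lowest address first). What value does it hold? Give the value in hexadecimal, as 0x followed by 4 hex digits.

0x57C7

Little-endian: lowest address holds the least-significant byte.
Reassemble most-significant byte first: 57 C7 → 0x57C7.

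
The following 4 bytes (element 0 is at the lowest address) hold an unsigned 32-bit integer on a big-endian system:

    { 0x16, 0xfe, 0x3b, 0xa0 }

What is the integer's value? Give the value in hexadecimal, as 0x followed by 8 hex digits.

Big-endian: lowest address holds the most-significant byte.
The bytes are already most-significant first: 0x16FE3BA0.

0x16FE3BA0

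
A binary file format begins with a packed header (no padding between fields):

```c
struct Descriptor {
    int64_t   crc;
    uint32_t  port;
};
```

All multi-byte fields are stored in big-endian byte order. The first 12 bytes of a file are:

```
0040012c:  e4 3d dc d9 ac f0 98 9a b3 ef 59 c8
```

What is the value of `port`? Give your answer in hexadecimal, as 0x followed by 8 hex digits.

0xB3EF59C8

`port` follows `crc` (8 bytes), so it starts at byte offset 8 and occupies 4 bytes.
Bytes at offsets 8..11: B3 EF 59 C8.
In big-endian order the high byte comes first in memory.
The bytes are already most-significant first: 0xB3EF59C8.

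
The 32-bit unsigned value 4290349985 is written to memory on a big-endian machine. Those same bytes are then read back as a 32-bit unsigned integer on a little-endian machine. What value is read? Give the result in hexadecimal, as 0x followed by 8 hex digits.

4290349985 in 32-bit hexadecimal is 0xFFB98BA1.
Stored big-endian, the bytes at ascending addresses are FF B9 8B A1.
Read back as little-endian, the first byte is least significant, giving 0xA18BB9FF.

0xA18BB9FF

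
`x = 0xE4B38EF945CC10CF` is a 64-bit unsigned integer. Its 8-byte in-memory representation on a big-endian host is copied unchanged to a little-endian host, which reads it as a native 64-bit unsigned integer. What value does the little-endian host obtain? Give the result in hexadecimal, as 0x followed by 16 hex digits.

0xCF10CC45F98EB3E4

Stored big-endian, the bytes at ascending addresses are E4 B3 8E F9 45 CC 10 CF.
Read back as little-endian, the first byte is least significant, giving 0xCF10CC45F98EB3E4.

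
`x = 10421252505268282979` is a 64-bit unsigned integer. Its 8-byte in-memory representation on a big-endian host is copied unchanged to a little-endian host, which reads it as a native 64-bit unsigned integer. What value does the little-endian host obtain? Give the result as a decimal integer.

10421252505268282979 in 64-bit hexadecimal is 0x909FB9F07B2A6663.
Stored big-endian, the bytes at ascending addresses are 90 9F B9 F0 7B 2A 66 63.
Read back as little-endian, the first byte is least significant, giving 0x63662A7BF0B99F90.
0x63662A7BF0B99F90 = 7162458969187393424.

7162458969187393424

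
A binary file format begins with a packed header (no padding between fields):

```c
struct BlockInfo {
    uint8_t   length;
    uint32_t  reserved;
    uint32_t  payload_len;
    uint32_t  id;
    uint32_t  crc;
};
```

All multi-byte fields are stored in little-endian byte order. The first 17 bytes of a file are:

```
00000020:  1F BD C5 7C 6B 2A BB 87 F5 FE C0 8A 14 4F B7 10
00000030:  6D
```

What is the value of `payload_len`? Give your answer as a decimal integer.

4119313194

`payload_len` follows `length` (1 B), `reserved` (4 B), so it starts at offset 1 + 4 = 5 and occupies 4 bytes.
Bytes at offsets 5..8: 2A BB 87 F5.
Little-endian stores the least-significant byte at the lowest address.
Reassemble most-significant byte first: F5 87 BB 2A → 0xF587BB2A.
0xF587BB2A = 4119313194.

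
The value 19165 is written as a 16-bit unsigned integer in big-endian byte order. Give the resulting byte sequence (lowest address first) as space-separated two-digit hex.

4A DD

19165 in hexadecimal, padded to 16 bits, is 0x4ADD.
Split into bytes (most-significant first): 4A DD.
Big-endian stores the most-significant byte at the lowest address.
So the memory order matches the most-significant-first order: 4A DD.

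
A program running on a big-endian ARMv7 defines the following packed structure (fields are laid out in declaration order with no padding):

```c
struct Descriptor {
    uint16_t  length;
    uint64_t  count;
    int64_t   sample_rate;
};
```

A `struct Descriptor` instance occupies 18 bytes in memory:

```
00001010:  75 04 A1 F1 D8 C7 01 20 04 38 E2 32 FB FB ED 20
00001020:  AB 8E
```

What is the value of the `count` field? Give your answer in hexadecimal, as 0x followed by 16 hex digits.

0xA1F1D8C701200438

`count` follows `length` (2 bytes), so it starts at byte offset 2 and occupies 8 bytes.
Bytes at offsets 2..9: A1 F1 D8 C7 01 20 04 38.
In big-endian order the high byte comes first in memory.
The bytes are already most-significant first: 0xA1F1D8C701200438.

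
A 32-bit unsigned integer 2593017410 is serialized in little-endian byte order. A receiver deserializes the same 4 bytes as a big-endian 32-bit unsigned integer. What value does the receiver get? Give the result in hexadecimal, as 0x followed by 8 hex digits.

2593017410 in 32-bit hexadecimal is 0x9A8E4E42.
Stored little-endian, the bytes at ascending addresses are 42 4E 8E 9A.
Read back as big-endian, the last byte is least significant, giving 0x424E8E9A.

0x424E8E9A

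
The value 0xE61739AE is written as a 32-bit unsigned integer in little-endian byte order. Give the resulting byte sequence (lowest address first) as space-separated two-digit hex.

Split into bytes (most-significant first): E6 17 39 AE.
Little-endian: lowest address holds the least-significant byte.
So at ascending addresses the bytes are AE 39 17 E6.

AE 39 17 E6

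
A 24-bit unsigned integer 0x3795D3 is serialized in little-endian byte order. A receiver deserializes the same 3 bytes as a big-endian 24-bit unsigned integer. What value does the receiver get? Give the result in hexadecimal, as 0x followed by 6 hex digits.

0xD39537

Stored little-endian, the bytes at ascending addresses are D3 95 37.
Read back as big-endian, the last byte is least significant, giving 0xD39537.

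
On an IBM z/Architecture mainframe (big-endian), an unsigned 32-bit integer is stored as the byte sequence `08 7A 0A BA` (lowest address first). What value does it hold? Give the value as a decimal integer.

142215866

Big-endian: lowest address holds the most-significant byte.
The bytes are already most-significant first: 0x087A0ABA.
0x087A0ABA = 142215866.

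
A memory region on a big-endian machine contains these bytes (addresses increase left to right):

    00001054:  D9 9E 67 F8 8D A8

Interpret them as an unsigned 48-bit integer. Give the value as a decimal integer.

239274372402600

In big-endian order the high byte comes first in memory.
The bytes are already most-significant first: 0xD99E67F88DA8.
0xD99E67F88DA8 = 239274372402600.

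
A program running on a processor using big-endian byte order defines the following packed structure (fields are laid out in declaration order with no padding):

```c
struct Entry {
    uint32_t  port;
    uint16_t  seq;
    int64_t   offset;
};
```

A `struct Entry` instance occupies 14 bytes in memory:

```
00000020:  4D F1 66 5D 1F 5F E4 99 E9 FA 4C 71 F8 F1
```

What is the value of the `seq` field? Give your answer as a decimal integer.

8031

`seq` follows `port` (4 bytes), so it starts at byte offset 4 and occupies 2 bytes.
Bytes at offsets 4..5: 1F 5F.
Big-endian stores the most-significant byte at the lowest address.
The bytes are already most-significant first: 0x1F5F.
0x1F5F = 8031.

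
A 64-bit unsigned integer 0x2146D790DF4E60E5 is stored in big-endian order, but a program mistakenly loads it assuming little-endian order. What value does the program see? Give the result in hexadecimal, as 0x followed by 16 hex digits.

0xE5604EDF90D74621

Stored big-endian, the bytes at ascending addresses are 21 46 D7 90 DF 4E 60 E5.
Read back as little-endian, the first byte is least significant, giving 0xE5604EDF90D74621.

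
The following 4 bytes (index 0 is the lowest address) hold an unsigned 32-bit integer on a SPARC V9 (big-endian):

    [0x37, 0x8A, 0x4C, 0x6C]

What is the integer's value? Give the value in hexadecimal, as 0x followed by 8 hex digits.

Big-endian stores the most-significant byte at the lowest address.
The bytes are already most-significant first: 0x378A4C6C.

0x378A4C6C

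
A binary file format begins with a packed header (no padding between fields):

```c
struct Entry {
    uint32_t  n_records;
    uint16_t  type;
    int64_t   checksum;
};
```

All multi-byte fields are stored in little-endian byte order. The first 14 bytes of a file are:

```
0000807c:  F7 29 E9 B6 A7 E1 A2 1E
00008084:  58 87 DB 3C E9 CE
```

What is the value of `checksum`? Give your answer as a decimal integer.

`checksum` follows `n_records` (4 B), `type` (2 B), so it starts at offset 4 + 2 = 6 and occupies 8 bytes.
Bytes at offsets 6..13: A2 1E 58 87 DB 3C E9 CE.
In little-endian order the low byte comes first in memory.
Reassemble most-significant byte first: CE E9 3C DB 87 58 1E A2 → 0xCEE93CDB87581EA2.
Top bit is set, so as a signed 64-bit value this is 0xCEE93CDB87581EA2 − 2^64 = -3537229118756610398.

-3537229118756610398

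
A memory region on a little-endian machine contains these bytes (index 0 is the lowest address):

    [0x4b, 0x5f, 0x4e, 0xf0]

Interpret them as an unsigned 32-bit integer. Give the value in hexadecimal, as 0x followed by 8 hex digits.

0xF04E5F4B

Little-endian stores the least-significant byte at the lowest address.
Reassemble most-significant byte first: F0 4E 5F 4B → 0xF04E5F4B.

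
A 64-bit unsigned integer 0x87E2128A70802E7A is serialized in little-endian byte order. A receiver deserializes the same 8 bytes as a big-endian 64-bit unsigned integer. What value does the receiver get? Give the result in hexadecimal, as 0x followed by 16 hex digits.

0x7A2E80708A12E287

Stored little-endian, the bytes at ascending addresses are 7A 2E 80 70 8A 12 E2 87.
Read back as big-endian, the last byte is least significant, giving 0x7A2E80708A12E287.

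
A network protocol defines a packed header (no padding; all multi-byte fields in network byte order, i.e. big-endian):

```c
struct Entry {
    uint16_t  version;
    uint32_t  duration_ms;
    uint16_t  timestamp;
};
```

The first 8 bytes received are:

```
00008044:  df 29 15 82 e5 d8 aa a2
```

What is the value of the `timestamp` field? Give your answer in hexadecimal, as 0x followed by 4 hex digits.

0xAAA2

`timestamp` follows `version` (2 B), `duration_ms` (4 B), so it starts at offset 2 + 4 = 6 and occupies 2 bytes.
Bytes at offsets 6..7: AA A2.
In big-endian order the high byte comes first in memory.
The bytes are already most-significant first: 0xAAA2.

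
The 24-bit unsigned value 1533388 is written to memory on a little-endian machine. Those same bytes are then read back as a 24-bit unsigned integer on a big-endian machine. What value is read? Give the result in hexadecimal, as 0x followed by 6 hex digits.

0xCC6517

1533388 in 24-bit hexadecimal is 0x1765CC.
Stored little-endian, the bytes at ascending addresses are CC 65 17.
Read back as big-endian, the last byte is least significant, giving 0xCC6517.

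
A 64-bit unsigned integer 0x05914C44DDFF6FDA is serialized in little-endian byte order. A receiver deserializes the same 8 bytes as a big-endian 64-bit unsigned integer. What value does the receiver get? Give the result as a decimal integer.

15740080548481896709

Stored little-endian, the bytes at ascending addresses are DA 6F FF DD 44 4C 91 05.
Read back as big-endian, the last byte is least significant, giving 0xDA6FFFDD444C9105.
0xDA6FFFDD444C9105 = 15740080548481896709.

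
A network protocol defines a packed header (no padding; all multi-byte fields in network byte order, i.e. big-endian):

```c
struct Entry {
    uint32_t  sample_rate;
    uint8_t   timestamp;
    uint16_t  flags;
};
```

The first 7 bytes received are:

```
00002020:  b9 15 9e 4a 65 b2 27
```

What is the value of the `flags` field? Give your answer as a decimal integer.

45607

`flags` follows `sample_rate` (4 B), `timestamp` (1 B), so it starts at offset 4 + 1 = 5 and occupies 2 bytes.
Bytes at offsets 5..6: B2 27.
In big-endian order the high byte comes first in memory.
The bytes are already most-significant first: 0xB227.
0xB227 = 45607.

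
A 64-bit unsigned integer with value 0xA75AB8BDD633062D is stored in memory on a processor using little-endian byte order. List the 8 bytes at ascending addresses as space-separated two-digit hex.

2D 06 33 D6 BD B8 5A A7

Split into bytes (most-significant first): A7 5A B8 BD D6 33 06 2D.
Little-endian: lowest address holds the least-significant byte.
So at ascending addresses the bytes are 2D 06 33 D6 BD B8 5A A7.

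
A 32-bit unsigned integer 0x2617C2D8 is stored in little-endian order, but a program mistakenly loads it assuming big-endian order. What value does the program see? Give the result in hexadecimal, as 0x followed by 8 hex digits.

Stored little-endian, the bytes at ascending addresses are D8 C2 17 26.
Read back as big-endian, the last byte is least significant, giving 0xD8C21726.

0xD8C21726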